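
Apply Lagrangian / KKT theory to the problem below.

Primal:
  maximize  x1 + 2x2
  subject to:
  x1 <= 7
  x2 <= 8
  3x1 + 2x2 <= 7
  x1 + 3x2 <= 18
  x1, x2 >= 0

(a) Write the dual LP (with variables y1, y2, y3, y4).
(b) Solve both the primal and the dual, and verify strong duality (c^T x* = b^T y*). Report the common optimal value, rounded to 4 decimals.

The standard primal-dual pair for 'max c^T x s.t. A x <= b, x >= 0' is:
  Dual:  min b^T y  s.t.  A^T y >= c,  y >= 0.

So the dual LP is:
  minimize  7y1 + 8y2 + 7y3 + 18y4
  subject to:
    y1 + 3y3 + y4 >= 1
    y2 + 2y3 + 3y4 >= 2
    y1, y2, y3, y4 >= 0

Solving the primal: x* = (0, 3.5).
  primal value c^T x* = 7.
Solving the dual: y* = (0, 0, 1, 0).
  dual value b^T y* = 7.
Strong duality: c^T x* = b^T y*. Confirmed.

7


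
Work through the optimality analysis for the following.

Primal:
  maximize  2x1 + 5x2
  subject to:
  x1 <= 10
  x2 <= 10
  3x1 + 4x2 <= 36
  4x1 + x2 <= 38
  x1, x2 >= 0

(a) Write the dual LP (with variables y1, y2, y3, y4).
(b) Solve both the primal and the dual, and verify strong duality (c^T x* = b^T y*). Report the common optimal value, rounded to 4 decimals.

The standard primal-dual pair for 'max c^T x s.t. A x <= b, x >= 0' is:
  Dual:  min b^T y  s.t.  A^T y >= c,  y >= 0.

So the dual LP is:
  minimize  10y1 + 10y2 + 36y3 + 38y4
  subject to:
    y1 + 3y3 + 4y4 >= 2
    y2 + 4y3 + y4 >= 5
    y1, y2, y3, y4 >= 0

Solving the primal: x* = (0, 9).
  primal value c^T x* = 45.
Solving the dual: y* = (0, 0, 1.25, 0).
  dual value b^T y* = 45.
Strong duality: c^T x* = b^T y*. Confirmed.

45


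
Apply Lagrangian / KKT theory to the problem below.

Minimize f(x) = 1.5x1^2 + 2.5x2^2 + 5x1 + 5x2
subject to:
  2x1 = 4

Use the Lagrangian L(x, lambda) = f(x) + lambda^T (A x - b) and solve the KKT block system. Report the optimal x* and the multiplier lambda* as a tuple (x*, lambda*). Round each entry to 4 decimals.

Form the Lagrangian:
  L(x, lambda) = (1/2) x^T Q x + c^T x + lambda^T (A x - b)
Stationarity (grad_x L = 0): Q x + c + A^T lambda = 0.
Primal feasibility: A x = b.

This gives the KKT block system:
  [ Q   A^T ] [ x     ]   [-c ]
  [ A    0  ] [ lambda ] = [ b ]

Solving the linear system:
  x*      = (2, -1)
  lambda* = (-5.5)
  f(x*)   = 13.5

x* = (2, -1), lambda* = (-5.5)


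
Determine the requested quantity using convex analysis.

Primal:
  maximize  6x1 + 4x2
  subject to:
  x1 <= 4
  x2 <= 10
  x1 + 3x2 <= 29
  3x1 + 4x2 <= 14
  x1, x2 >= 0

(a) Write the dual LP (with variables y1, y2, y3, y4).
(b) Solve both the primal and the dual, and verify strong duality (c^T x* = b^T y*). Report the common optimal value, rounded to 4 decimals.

The standard primal-dual pair for 'max c^T x s.t. A x <= b, x >= 0' is:
  Dual:  min b^T y  s.t.  A^T y >= c,  y >= 0.

So the dual LP is:
  minimize  4y1 + 10y2 + 29y3 + 14y4
  subject to:
    y1 + y3 + 3y4 >= 6
    y2 + 3y3 + 4y4 >= 4
    y1, y2, y3, y4 >= 0

Solving the primal: x* = (4, 0.5).
  primal value c^T x* = 26.
Solving the dual: y* = (3, 0, 0, 1).
  dual value b^T y* = 26.
Strong duality: c^T x* = b^T y*. Confirmed.

26


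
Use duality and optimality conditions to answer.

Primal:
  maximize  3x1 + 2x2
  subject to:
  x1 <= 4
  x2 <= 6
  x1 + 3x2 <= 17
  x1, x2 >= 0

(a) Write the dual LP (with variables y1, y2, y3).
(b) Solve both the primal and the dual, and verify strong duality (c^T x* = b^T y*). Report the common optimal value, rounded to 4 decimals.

The standard primal-dual pair for 'max c^T x s.t. A x <= b, x >= 0' is:
  Dual:  min b^T y  s.t.  A^T y >= c,  y >= 0.

So the dual LP is:
  minimize  4y1 + 6y2 + 17y3
  subject to:
    y1 + y3 >= 3
    y2 + 3y3 >= 2
    y1, y2, y3 >= 0

Solving the primal: x* = (4, 4.3333).
  primal value c^T x* = 20.6667.
Solving the dual: y* = (2.3333, 0, 0.6667).
  dual value b^T y* = 20.6667.
Strong duality: c^T x* = b^T y*. Confirmed.

20.6667


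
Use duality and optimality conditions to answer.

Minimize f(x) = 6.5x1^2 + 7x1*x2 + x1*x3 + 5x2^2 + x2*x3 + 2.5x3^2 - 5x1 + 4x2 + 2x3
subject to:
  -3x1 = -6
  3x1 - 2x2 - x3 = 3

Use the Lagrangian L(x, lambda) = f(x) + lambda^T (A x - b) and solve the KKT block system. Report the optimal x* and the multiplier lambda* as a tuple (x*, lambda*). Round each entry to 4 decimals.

Form the Lagrangian:
  L(x, lambda) = (1/2) x^T Q x + c^T x + lambda^T (A x - b)
Stationarity (grad_x L = 0): Q x + c + A^T lambda = 0.
Primal feasibility: A x = b.

This gives the KKT block system:
  [ Q   A^T ] [ x     ]   [-c ]
  [ A    0  ] [ lambda ] = [ b ]

Solving the linear system:
  x*      = (2, 0.6538, 1.6923)
  lambda* = (22.2051, 13.1154)
  f(x*)   = 44.9423

x* = (2, 0.6538, 1.6923), lambda* = (22.2051, 13.1154)


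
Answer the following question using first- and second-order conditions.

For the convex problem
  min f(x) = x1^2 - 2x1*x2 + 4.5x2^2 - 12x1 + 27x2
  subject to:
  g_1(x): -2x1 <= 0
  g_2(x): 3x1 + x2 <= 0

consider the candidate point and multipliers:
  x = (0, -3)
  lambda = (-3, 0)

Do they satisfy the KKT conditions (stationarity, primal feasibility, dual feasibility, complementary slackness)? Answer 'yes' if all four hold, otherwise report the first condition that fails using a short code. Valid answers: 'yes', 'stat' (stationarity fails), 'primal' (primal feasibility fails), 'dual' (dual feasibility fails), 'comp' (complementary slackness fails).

Gradient of f: grad f(x) = Q x + c = (-6, 0)
Constraint values g_i(x) = a_i^T x - b_i:
  g_1((0, -3)) = 0
  g_2((0, -3)) = -3
Stationarity residual: grad f(x) + sum_i lambda_i a_i = (0, 0)
  -> stationarity OK
Primal feasibility (all g_i <= 0): OK
Dual feasibility (all lambda_i >= 0): FAILS
Complementary slackness (lambda_i * g_i(x) = 0 for all i): OK

Verdict: the first failing condition is dual_feasibility -> dual.

dual


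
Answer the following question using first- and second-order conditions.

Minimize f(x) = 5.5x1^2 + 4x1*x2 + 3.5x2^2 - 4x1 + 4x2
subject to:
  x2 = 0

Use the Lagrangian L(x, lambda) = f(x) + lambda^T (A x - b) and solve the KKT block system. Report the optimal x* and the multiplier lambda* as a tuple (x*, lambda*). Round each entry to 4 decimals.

Form the Lagrangian:
  L(x, lambda) = (1/2) x^T Q x + c^T x + lambda^T (A x - b)
Stationarity (grad_x L = 0): Q x + c + A^T lambda = 0.
Primal feasibility: A x = b.

This gives the KKT block system:
  [ Q   A^T ] [ x     ]   [-c ]
  [ A    0  ] [ lambda ] = [ b ]

Solving the linear system:
  x*      = (0.3636, 0)
  lambda* = (-5.4545)
  f(x*)   = -0.7273

x* = (0.3636, 0), lambda* = (-5.4545)


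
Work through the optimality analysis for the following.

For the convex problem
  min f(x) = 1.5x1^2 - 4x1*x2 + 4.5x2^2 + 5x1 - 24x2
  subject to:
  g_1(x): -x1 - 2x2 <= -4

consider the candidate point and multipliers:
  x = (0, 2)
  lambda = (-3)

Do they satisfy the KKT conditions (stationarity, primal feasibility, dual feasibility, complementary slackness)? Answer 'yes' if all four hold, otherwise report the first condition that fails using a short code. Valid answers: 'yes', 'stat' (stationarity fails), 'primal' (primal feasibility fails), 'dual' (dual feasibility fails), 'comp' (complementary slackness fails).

Gradient of f: grad f(x) = Q x + c = (-3, -6)
Constraint values g_i(x) = a_i^T x - b_i:
  g_1((0, 2)) = 0
Stationarity residual: grad f(x) + sum_i lambda_i a_i = (0, 0)
  -> stationarity OK
Primal feasibility (all g_i <= 0): OK
Dual feasibility (all lambda_i >= 0): FAILS
Complementary slackness (lambda_i * g_i(x) = 0 for all i): OK

Verdict: the first failing condition is dual_feasibility -> dual.

dual


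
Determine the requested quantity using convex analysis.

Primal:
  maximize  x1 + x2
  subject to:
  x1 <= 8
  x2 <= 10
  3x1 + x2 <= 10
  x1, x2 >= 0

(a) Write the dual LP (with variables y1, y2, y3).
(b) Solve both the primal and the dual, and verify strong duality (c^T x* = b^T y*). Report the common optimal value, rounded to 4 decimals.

The standard primal-dual pair for 'max c^T x s.t. A x <= b, x >= 0' is:
  Dual:  min b^T y  s.t.  A^T y >= c,  y >= 0.

So the dual LP is:
  minimize  8y1 + 10y2 + 10y3
  subject to:
    y1 + 3y3 >= 1
    y2 + y3 >= 1
    y1, y2, y3 >= 0

Solving the primal: x* = (0, 10).
  primal value c^T x* = 10.
Solving the dual: y* = (0, 0.6667, 0.3333).
  dual value b^T y* = 10.
Strong duality: c^T x* = b^T y*. Confirmed.

10


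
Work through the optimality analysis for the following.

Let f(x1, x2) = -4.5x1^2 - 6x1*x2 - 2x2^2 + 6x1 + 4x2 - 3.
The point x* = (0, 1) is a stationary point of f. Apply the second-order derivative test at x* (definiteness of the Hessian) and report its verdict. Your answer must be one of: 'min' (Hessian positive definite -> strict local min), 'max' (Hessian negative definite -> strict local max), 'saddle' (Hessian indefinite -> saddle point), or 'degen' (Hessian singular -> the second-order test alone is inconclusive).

Compute the Hessian H = grad^2 f:
  H = [[-9, -6], [-6, -4]]
Verify stationarity: grad f(x*) = H x* + g = (0, 0).
Eigenvalues of H: -13, 0.
H has a zero eigenvalue (singular; negative semidefinite but not definite), so H is neither positive definite, negative definite, nor indefinite. The second-order test alone is inconclusive -> degen.
(Indeed, f is constant along the null direction of H through x*, so x* is not a strict local extremum.)

degen


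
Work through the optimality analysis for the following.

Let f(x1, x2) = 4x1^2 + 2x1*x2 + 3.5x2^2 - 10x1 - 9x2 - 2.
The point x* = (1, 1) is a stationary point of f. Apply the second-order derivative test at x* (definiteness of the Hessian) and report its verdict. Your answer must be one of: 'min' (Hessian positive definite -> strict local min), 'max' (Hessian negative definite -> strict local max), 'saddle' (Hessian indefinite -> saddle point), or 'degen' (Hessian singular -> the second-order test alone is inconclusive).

Compute the Hessian H = grad^2 f:
  H = [[8, 2], [2, 7]]
Verify stationarity: grad f(x*) = H x* + g = (0, 0).
Eigenvalues of H: 5.4384, 9.5616.
Both eigenvalues > 0, so H is positive definite -> x* is a strict local min.

min


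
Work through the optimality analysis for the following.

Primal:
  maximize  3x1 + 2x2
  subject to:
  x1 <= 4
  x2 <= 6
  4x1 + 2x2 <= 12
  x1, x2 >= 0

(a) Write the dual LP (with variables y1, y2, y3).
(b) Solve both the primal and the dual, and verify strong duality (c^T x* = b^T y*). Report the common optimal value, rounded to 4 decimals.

The standard primal-dual pair for 'max c^T x s.t. A x <= b, x >= 0' is:
  Dual:  min b^T y  s.t.  A^T y >= c,  y >= 0.

So the dual LP is:
  minimize  4y1 + 6y2 + 12y3
  subject to:
    y1 + 4y3 >= 3
    y2 + 2y3 >= 2
    y1, y2, y3 >= 0

Solving the primal: x* = (0, 6).
  primal value c^T x* = 12.
Solving the dual: y* = (0, 0.5, 0.75).
  dual value b^T y* = 12.
Strong duality: c^T x* = b^T y*. Confirmed.

12


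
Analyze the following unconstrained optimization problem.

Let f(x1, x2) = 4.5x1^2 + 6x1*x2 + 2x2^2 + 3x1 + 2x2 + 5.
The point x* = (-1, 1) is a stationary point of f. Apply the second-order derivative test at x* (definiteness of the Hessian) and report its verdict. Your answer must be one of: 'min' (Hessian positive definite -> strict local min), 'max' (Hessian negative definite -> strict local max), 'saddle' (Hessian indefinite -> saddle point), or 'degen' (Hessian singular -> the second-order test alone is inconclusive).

Compute the Hessian H = grad^2 f:
  H = [[9, 6], [6, 4]]
Verify stationarity: grad f(x*) = H x* + g = (0, 0).
Eigenvalues of H: 0, 13.
H has a zero eigenvalue (singular; positive semidefinite but not definite), so H is neither positive definite, negative definite, nor indefinite. The second-order test alone is inconclusive -> degen.
(Indeed, f is constant along the null direction of H through x*, so x* is not a strict local extremum.)

degen


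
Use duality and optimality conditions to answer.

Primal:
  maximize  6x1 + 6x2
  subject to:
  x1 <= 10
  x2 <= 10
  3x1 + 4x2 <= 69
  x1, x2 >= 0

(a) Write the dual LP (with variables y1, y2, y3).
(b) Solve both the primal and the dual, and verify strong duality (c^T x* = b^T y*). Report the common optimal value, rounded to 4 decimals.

The standard primal-dual pair for 'max c^T x s.t. A x <= b, x >= 0' is:
  Dual:  min b^T y  s.t.  A^T y >= c,  y >= 0.

So the dual LP is:
  minimize  10y1 + 10y2 + 69y3
  subject to:
    y1 + 3y3 >= 6
    y2 + 4y3 >= 6
    y1, y2, y3 >= 0

Solving the primal: x* = (10, 9.75).
  primal value c^T x* = 118.5.
Solving the dual: y* = (1.5, 0, 1.5).
  dual value b^T y* = 118.5.
Strong duality: c^T x* = b^T y*. Confirmed.

118.5


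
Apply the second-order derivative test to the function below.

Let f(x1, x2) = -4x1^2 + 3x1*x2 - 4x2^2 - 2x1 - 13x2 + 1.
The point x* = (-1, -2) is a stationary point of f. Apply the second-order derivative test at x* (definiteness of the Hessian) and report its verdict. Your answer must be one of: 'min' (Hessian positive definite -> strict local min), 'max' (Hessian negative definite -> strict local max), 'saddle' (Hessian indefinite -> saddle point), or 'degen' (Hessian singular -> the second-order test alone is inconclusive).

Compute the Hessian H = grad^2 f:
  H = [[-8, 3], [3, -8]]
Verify stationarity: grad f(x*) = H x* + g = (0, 0).
Eigenvalues of H: -11, -5.
Both eigenvalues < 0, so H is negative definite -> x* is a strict local max.

max


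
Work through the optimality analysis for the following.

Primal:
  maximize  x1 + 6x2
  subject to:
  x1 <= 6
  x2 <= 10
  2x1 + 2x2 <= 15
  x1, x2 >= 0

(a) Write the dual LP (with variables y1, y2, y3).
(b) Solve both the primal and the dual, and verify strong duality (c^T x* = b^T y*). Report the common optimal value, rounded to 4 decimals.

The standard primal-dual pair for 'max c^T x s.t. A x <= b, x >= 0' is:
  Dual:  min b^T y  s.t.  A^T y >= c,  y >= 0.

So the dual LP is:
  minimize  6y1 + 10y2 + 15y3
  subject to:
    y1 + 2y3 >= 1
    y2 + 2y3 >= 6
    y1, y2, y3 >= 0

Solving the primal: x* = (0, 7.5).
  primal value c^T x* = 45.
Solving the dual: y* = (0, 0, 3).
  dual value b^T y* = 45.
Strong duality: c^T x* = b^T y*. Confirmed.

45


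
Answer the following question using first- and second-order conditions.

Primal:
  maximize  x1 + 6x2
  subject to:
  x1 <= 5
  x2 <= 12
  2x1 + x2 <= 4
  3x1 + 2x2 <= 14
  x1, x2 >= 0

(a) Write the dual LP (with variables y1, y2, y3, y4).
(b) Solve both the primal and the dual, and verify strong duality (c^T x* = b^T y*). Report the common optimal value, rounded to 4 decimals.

The standard primal-dual pair for 'max c^T x s.t. A x <= b, x >= 0' is:
  Dual:  min b^T y  s.t.  A^T y >= c,  y >= 0.

So the dual LP is:
  minimize  5y1 + 12y2 + 4y3 + 14y4
  subject to:
    y1 + 2y3 + 3y4 >= 1
    y2 + y3 + 2y4 >= 6
    y1, y2, y3, y4 >= 0

Solving the primal: x* = (0, 4).
  primal value c^T x* = 24.
Solving the dual: y* = (0, 0, 6, 0).
  dual value b^T y* = 24.
Strong duality: c^T x* = b^T y*. Confirmed.

24


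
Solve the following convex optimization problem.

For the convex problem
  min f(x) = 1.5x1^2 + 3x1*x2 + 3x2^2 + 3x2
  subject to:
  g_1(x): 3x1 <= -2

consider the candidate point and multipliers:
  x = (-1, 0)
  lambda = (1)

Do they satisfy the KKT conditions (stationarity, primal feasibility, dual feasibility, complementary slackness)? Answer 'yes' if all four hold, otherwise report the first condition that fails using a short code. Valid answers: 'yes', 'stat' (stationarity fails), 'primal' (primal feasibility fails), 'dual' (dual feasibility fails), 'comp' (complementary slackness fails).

Gradient of f: grad f(x) = Q x + c = (-3, 0)
Constraint values g_i(x) = a_i^T x - b_i:
  g_1((-1, 0)) = -1
Stationarity residual: grad f(x) + sum_i lambda_i a_i = (0, 0)
  -> stationarity OK
Primal feasibility (all g_i <= 0): OK
Dual feasibility (all lambda_i >= 0): OK
Complementary slackness (lambda_i * g_i(x) = 0 for all i): FAILS

Verdict: the first failing condition is complementary_slackness -> comp.

comp


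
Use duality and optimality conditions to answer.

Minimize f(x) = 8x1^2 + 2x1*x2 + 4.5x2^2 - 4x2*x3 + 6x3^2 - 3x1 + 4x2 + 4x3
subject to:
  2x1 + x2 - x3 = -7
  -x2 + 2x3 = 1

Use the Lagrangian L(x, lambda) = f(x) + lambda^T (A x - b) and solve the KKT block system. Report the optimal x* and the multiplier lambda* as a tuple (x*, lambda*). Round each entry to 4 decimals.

Form the Lagrangian:
  L(x, lambda) = (1/2) x^T Q x + c^T x + lambda^T (A x - b)
Stationarity (grad_x L = 0): Q x + c + A^T lambda = 0.
Primal feasibility: A x = b.

This gives the KKT block system:
  [ Q   A^T ] [ x     ]   [-c ]
  [ A    0  ] [ lambda ] = [ b ]

Solving the linear system:
  x*      = (-2.8047, -1.7812, -0.3906)
  lambda* = (25.7188, 9.6406)
  f(x*)   = 85.0586

x* = (-2.8047, -1.7812, -0.3906), lambda* = (25.7188, 9.6406)


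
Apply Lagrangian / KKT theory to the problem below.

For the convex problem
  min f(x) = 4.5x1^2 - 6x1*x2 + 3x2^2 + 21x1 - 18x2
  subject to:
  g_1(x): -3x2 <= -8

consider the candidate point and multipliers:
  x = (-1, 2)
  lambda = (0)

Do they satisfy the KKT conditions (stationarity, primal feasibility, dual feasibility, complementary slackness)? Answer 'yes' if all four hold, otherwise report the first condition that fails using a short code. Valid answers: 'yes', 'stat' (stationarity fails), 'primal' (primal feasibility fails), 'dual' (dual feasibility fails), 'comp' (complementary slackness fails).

Gradient of f: grad f(x) = Q x + c = (0, 0)
Constraint values g_i(x) = a_i^T x - b_i:
  g_1((-1, 2)) = 2
Stationarity residual: grad f(x) + sum_i lambda_i a_i = (0, 0)
  -> stationarity OK
Primal feasibility (all g_i <= 0): FAILS
Dual feasibility (all lambda_i >= 0): OK
Complementary slackness (lambda_i * g_i(x) = 0 for all i): OK

Verdict: the first failing condition is primal_feasibility -> primal.

primal


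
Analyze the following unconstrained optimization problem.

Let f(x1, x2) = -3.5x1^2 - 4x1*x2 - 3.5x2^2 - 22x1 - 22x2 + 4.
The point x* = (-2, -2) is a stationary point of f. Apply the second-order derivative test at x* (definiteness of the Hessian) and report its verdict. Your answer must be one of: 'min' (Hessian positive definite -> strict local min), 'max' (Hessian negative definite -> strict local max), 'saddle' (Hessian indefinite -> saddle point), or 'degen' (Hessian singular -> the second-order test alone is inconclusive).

Compute the Hessian H = grad^2 f:
  H = [[-7, -4], [-4, -7]]
Verify stationarity: grad f(x*) = H x* + g = (0, 0).
Eigenvalues of H: -11, -3.
Both eigenvalues < 0, so H is negative definite -> x* is a strict local max.

max


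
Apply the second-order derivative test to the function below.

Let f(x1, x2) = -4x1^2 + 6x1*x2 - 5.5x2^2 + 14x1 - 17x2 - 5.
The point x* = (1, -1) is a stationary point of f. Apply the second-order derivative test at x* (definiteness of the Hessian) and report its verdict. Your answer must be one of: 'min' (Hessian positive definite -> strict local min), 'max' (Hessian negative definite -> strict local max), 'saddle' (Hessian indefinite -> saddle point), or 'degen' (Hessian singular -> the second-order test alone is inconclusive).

Compute the Hessian H = grad^2 f:
  H = [[-8, 6], [6, -11]]
Verify stationarity: grad f(x*) = H x* + g = (0, 0).
Eigenvalues of H: -15.6847, -3.3153.
Both eigenvalues < 0, so H is negative definite -> x* is a strict local max.

max


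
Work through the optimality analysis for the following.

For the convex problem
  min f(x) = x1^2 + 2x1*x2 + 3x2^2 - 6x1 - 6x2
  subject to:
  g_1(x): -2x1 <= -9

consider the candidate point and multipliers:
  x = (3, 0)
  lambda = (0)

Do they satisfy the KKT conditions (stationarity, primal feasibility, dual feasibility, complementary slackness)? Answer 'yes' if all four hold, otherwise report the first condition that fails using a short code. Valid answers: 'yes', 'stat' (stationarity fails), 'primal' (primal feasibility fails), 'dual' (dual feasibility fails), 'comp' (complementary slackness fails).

Gradient of f: grad f(x) = Q x + c = (0, 0)
Constraint values g_i(x) = a_i^T x - b_i:
  g_1((3, 0)) = 3
Stationarity residual: grad f(x) + sum_i lambda_i a_i = (0, 0)
  -> stationarity OK
Primal feasibility (all g_i <= 0): FAILS
Dual feasibility (all lambda_i >= 0): OK
Complementary slackness (lambda_i * g_i(x) = 0 for all i): OK

Verdict: the first failing condition is primal_feasibility -> primal.

primal


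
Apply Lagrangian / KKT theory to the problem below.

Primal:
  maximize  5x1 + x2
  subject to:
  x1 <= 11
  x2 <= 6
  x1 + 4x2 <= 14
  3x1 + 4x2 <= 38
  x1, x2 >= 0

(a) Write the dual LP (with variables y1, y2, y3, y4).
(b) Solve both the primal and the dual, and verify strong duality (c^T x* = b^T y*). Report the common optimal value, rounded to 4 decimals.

The standard primal-dual pair for 'max c^T x s.t. A x <= b, x >= 0' is:
  Dual:  min b^T y  s.t.  A^T y >= c,  y >= 0.

So the dual LP is:
  minimize  11y1 + 6y2 + 14y3 + 38y4
  subject to:
    y1 + y3 + 3y4 >= 5
    y2 + 4y3 + 4y4 >= 1
    y1, y2, y3, y4 >= 0

Solving the primal: x* = (11, 0.75).
  primal value c^T x* = 55.75.
Solving the dual: y* = (4.75, 0, 0.25, 0).
  dual value b^T y* = 55.75.
Strong duality: c^T x* = b^T y*. Confirmed.

55.75


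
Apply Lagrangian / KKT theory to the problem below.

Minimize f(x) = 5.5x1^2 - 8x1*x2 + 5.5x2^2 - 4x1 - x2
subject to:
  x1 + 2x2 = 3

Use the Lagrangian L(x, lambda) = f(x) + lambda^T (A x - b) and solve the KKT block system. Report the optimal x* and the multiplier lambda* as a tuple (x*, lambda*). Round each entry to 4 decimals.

Form the Lagrangian:
  L(x, lambda) = (1/2) x^T Q x + c^T x + lambda^T (A x - b)
Stationarity (grad_x L = 0): Q x + c + A^T lambda = 0.
Primal feasibility: A x = b.

This gives the KKT block system:
  [ Q   A^T ] [ x     ]   [-c ]
  [ A    0  ] [ lambda ] = [ b ]

Solving the linear system:
  x*      = (1.092, 0.954)
  lambda* = (-0.3793)
  f(x*)   = -2.092

x* = (1.092, 0.954), lambda* = (-0.3793)


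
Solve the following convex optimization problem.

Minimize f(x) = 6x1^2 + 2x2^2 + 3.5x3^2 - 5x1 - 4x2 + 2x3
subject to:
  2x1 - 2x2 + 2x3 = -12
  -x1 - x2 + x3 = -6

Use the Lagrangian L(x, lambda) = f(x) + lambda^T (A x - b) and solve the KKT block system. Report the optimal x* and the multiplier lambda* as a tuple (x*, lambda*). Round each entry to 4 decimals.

Form the Lagrangian:
  L(x, lambda) = (1/2) x^T Q x + c^T x + lambda^T (A x - b)
Stationarity (grad_x L = 0): Q x + c + A^T lambda = 0.
Primal feasibility: A x = b.

This gives the KKT block system:
  [ Q   A^T ] [ x     ]   [-c ]
  [ A    0  ] [ lambda ] = [ b ]

Solving the linear system:
  x*      = (0, 4, -2)
  lambda* = (4.25, 3.5)
  f(x*)   = 26

x* = (0, 4, -2), lambda* = (4.25, 3.5)


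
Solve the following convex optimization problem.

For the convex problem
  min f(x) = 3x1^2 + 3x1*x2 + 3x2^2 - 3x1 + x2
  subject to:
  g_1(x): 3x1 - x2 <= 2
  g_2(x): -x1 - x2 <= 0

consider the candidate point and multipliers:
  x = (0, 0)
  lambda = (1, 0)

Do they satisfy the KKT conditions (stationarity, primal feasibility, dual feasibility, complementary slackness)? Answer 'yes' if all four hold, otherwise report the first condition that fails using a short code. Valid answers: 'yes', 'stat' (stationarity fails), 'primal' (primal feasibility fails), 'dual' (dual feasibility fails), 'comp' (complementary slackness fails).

Gradient of f: grad f(x) = Q x + c = (-3, 1)
Constraint values g_i(x) = a_i^T x - b_i:
  g_1((0, 0)) = -2
  g_2((0, 0)) = 0
Stationarity residual: grad f(x) + sum_i lambda_i a_i = (0, 0)
  -> stationarity OK
Primal feasibility (all g_i <= 0): OK
Dual feasibility (all lambda_i >= 0): OK
Complementary slackness (lambda_i * g_i(x) = 0 for all i): FAILS

Verdict: the first failing condition is complementary_slackness -> comp.

comp


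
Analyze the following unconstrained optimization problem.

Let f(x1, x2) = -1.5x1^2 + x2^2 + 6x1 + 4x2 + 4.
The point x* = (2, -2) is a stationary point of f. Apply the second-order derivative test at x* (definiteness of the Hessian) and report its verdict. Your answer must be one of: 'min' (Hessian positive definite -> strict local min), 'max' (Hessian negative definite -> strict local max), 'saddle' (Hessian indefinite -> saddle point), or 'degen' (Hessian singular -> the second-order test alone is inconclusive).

Compute the Hessian H = grad^2 f:
  H = [[-3, 0], [0, 2]]
Verify stationarity: grad f(x*) = H x* + g = (0, 0).
Eigenvalues of H: -3, 2.
Eigenvalues have mixed signs, so H is indefinite -> x* is a saddle point.

saddle


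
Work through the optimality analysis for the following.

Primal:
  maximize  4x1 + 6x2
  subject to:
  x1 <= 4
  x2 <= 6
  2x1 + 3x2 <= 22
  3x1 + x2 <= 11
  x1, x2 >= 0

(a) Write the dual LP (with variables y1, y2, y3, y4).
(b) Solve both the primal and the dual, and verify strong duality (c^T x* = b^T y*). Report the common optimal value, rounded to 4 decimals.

The standard primal-dual pair for 'max c^T x s.t. A x <= b, x >= 0' is:
  Dual:  min b^T y  s.t.  A^T y >= c,  y >= 0.

So the dual LP is:
  minimize  4y1 + 6y2 + 22y3 + 11y4
  subject to:
    y1 + 2y3 + 3y4 >= 4
    y2 + 3y3 + y4 >= 6
    y1, y2, y3, y4 >= 0

Solving the primal: x* = (1.6667, 6).
  primal value c^T x* = 42.6667.
Solving the dual: y* = (0, 4.6667, 0, 1.3333).
  dual value b^T y* = 42.6667.
Strong duality: c^T x* = b^T y*. Confirmed.

42.6667


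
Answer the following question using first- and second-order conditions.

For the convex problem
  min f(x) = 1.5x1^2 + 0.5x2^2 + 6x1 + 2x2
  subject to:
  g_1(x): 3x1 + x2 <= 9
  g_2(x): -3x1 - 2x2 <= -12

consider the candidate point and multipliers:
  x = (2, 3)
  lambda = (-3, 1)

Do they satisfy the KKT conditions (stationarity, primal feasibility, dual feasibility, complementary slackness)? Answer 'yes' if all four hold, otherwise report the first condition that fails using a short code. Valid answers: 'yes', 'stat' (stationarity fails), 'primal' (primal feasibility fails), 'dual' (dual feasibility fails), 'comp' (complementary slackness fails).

Gradient of f: grad f(x) = Q x + c = (12, 5)
Constraint values g_i(x) = a_i^T x - b_i:
  g_1((2, 3)) = 0
  g_2((2, 3)) = 0
Stationarity residual: grad f(x) + sum_i lambda_i a_i = (0, 0)
  -> stationarity OK
Primal feasibility (all g_i <= 0): OK
Dual feasibility (all lambda_i >= 0): FAILS
Complementary slackness (lambda_i * g_i(x) = 0 for all i): OK

Verdict: the first failing condition is dual_feasibility -> dual.

dual


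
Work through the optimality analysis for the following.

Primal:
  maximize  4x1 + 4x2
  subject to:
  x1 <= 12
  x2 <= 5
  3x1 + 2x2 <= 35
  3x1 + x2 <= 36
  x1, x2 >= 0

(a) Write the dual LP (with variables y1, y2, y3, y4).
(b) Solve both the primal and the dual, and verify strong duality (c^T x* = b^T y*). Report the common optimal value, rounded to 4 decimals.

The standard primal-dual pair for 'max c^T x s.t. A x <= b, x >= 0' is:
  Dual:  min b^T y  s.t.  A^T y >= c,  y >= 0.

So the dual LP is:
  minimize  12y1 + 5y2 + 35y3 + 36y4
  subject to:
    y1 + 3y3 + 3y4 >= 4
    y2 + 2y3 + y4 >= 4
    y1, y2, y3, y4 >= 0

Solving the primal: x* = (8.3333, 5).
  primal value c^T x* = 53.3333.
Solving the dual: y* = (0, 1.3333, 1.3333, 0).
  dual value b^T y* = 53.3333.
Strong duality: c^T x* = b^T y*. Confirmed.

53.3333


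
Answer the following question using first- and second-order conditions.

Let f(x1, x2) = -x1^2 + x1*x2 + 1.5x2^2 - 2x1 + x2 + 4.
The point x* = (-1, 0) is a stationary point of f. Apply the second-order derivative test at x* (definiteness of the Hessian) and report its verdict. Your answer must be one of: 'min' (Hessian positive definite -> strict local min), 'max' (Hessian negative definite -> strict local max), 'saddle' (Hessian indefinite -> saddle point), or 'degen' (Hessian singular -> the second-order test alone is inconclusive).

Compute the Hessian H = grad^2 f:
  H = [[-2, 1], [1, 3]]
Verify stationarity: grad f(x*) = H x* + g = (0, 0).
Eigenvalues of H: -2.1926, 3.1926.
Eigenvalues have mixed signs, so H is indefinite -> x* is a saddle point.

saddle


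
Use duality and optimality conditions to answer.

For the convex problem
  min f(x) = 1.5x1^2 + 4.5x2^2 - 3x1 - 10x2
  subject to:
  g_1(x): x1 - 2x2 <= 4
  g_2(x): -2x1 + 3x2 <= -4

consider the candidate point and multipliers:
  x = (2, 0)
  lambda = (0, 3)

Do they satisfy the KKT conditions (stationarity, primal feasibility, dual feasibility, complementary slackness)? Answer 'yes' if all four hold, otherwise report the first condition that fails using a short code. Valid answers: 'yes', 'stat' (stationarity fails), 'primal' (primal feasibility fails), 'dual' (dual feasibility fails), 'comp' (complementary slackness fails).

Gradient of f: grad f(x) = Q x + c = (3, -10)
Constraint values g_i(x) = a_i^T x - b_i:
  g_1((2, 0)) = -2
  g_2((2, 0)) = 0
Stationarity residual: grad f(x) + sum_i lambda_i a_i = (-3, -1)
  -> stationarity FAILS
Primal feasibility (all g_i <= 0): OK
Dual feasibility (all lambda_i >= 0): OK
Complementary slackness (lambda_i * g_i(x) = 0 for all i): OK

Verdict: the first failing condition is stationarity -> stat.

stat


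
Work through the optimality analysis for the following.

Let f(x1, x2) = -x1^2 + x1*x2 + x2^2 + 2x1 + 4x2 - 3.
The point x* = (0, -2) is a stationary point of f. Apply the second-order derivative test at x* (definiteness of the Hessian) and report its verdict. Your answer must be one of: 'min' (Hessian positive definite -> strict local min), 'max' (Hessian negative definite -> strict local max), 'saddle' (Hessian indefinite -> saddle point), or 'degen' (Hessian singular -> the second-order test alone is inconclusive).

Compute the Hessian H = grad^2 f:
  H = [[-2, 1], [1, 2]]
Verify stationarity: grad f(x*) = H x* + g = (0, 0).
Eigenvalues of H: -2.2361, 2.2361.
Eigenvalues have mixed signs, so H is indefinite -> x* is a saddle point.

saddle


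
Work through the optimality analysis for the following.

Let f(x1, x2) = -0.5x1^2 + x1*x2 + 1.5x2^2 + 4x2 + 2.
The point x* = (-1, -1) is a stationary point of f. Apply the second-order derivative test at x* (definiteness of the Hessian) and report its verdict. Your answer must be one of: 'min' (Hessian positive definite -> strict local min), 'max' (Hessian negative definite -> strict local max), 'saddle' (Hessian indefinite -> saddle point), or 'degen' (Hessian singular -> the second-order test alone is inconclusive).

Compute the Hessian H = grad^2 f:
  H = [[-1, 1], [1, 3]]
Verify stationarity: grad f(x*) = H x* + g = (0, 0).
Eigenvalues of H: -1.2361, 3.2361.
Eigenvalues have mixed signs, so H is indefinite -> x* is a saddle point.

saddle


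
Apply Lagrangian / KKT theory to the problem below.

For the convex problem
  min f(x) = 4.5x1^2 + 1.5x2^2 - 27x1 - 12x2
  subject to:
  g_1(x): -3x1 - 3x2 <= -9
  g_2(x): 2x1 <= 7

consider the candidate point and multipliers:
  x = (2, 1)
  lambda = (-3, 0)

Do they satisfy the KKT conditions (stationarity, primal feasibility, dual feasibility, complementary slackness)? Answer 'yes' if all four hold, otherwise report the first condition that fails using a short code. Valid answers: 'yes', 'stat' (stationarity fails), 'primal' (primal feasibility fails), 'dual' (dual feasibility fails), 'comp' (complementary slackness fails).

Gradient of f: grad f(x) = Q x + c = (-9, -9)
Constraint values g_i(x) = a_i^T x - b_i:
  g_1((2, 1)) = 0
  g_2((2, 1)) = -3
Stationarity residual: grad f(x) + sum_i lambda_i a_i = (0, 0)
  -> stationarity OK
Primal feasibility (all g_i <= 0): OK
Dual feasibility (all lambda_i >= 0): FAILS
Complementary slackness (lambda_i * g_i(x) = 0 for all i): OK

Verdict: the first failing condition is dual_feasibility -> dual.

dual


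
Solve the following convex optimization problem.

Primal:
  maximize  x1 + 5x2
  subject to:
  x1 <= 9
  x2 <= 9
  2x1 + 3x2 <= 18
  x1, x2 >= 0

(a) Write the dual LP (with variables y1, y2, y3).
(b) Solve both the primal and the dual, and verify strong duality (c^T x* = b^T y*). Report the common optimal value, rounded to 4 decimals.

The standard primal-dual pair for 'max c^T x s.t. A x <= b, x >= 0' is:
  Dual:  min b^T y  s.t.  A^T y >= c,  y >= 0.

So the dual LP is:
  minimize  9y1 + 9y2 + 18y3
  subject to:
    y1 + 2y3 >= 1
    y2 + 3y3 >= 5
    y1, y2, y3 >= 0

Solving the primal: x* = (0, 6).
  primal value c^T x* = 30.
Solving the dual: y* = (0, 0, 1.6667).
  dual value b^T y* = 30.
Strong duality: c^T x* = b^T y*. Confirmed.

30


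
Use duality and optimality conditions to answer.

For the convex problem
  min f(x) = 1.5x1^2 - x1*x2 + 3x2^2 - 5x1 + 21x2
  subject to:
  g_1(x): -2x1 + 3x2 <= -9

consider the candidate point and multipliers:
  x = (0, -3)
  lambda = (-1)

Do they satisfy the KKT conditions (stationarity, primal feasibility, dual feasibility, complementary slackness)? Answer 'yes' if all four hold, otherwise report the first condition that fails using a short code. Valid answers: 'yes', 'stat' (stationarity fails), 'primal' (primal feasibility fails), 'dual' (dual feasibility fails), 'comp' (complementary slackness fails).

Gradient of f: grad f(x) = Q x + c = (-2, 3)
Constraint values g_i(x) = a_i^T x - b_i:
  g_1((0, -3)) = 0
Stationarity residual: grad f(x) + sum_i lambda_i a_i = (0, 0)
  -> stationarity OK
Primal feasibility (all g_i <= 0): OK
Dual feasibility (all lambda_i >= 0): FAILS
Complementary slackness (lambda_i * g_i(x) = 0 for all i): OK

Verdict: the first failing condition is dual_feasibility -> dual.

dual


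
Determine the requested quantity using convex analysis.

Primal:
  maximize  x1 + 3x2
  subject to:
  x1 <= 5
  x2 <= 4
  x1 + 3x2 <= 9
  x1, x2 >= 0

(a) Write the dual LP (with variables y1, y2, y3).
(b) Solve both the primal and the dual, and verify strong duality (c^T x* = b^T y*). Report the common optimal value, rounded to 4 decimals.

The standard primal-dual pair for 'max c^T x s.t. A x <= b, x >= 0' is:
  Dual:  min b^T y  s.t.  A^T y >= c,  y >= 0.

So the dual LP is:
  minimize  5y1 + 4y2 + 9y3
  subject to:
    y1 + y3 >= 1
    y2 + 3y3 >= 3
    y1, y2, y3 >= 0

Solving the primal: x* = (0, 3).
  primal value c^T x* = 9.
Solving the dual: y* = (0, 0, 1).
  dual value b^T y* = 9.
Strong duality: c^T x* = b^T y*. Confirmed.

9


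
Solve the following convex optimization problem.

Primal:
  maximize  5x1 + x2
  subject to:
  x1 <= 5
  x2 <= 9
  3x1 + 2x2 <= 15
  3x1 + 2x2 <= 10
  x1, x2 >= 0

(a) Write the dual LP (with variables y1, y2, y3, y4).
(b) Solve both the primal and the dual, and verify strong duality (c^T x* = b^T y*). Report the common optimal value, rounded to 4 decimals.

The standard primal-dual pair for 'max c^T x s.t. A x <= b, x >= 0' is:
  Dual:  min b^T y  s.t.  A^T y >= c,  y >= 0.

So the dual LP is:
  minimize  5y1 + 9y2 + 15y3 + 10y4
  subject to:
    y1 + 3y3 + 3y4 >= 5
    y2 + 2y3 + 2y4 >= 1
    y1, y2, y3, y4 >= 0

Solving the primal: x* = (3.3333, 0).
  primal value c^T x* = 16.6667.
Solving the dual: y* = (0, 0, 0, 1.6667).
  dual value b^T y* = 16.6667.
Strong duality: c^T x* = b^T y*. Confirmed.

16.6667


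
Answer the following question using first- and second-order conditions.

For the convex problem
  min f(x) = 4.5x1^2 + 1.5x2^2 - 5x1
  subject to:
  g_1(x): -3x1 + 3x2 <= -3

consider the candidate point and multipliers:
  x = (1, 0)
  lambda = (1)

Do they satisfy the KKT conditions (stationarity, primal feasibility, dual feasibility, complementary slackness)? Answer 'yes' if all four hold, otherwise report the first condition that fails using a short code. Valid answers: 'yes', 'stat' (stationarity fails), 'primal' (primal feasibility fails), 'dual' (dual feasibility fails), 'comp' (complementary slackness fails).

Gradient of f: grad f(x) = Q x + c = (4, 0)
Constraint values g_i(x) = a_i^T x - b_i:
  g_1((1, 0)) = 0
Stationarity residual: grad f(x) + sum_i lambda_i a_i = (1, 3)
  -> stationarity FAILS
Primal feasibility (all g_i <= 0): OK
Dual feasibility (all lambda_i >= 0): OK
Complementary slackness (lambda_i * g_i(x) = 0 for all i): OK

Verdict: the first failing condition is stationarity -> stat.

stat


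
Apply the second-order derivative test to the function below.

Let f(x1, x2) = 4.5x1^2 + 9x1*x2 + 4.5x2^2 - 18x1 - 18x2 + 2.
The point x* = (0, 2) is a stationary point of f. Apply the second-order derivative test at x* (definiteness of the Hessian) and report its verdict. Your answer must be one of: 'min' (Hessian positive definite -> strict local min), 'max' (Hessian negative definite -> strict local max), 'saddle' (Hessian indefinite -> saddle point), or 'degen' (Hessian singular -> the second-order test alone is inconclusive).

Compute the Hessian H = grad^2 f:
  H = [[9, 9], [9, 9]]
Verify stationarity: grad f(x*) = H x* + g = (0, 0).
Eigenvalues of H: 0, 18.
H has a zero eigenvalue (singular; positive semidefinite but not definite), so H is neither positive definite, negative definite, nor indefinite. The second-order test alone is inconclusive -> degen.
(Indeed, f is constant along the null direction of H through x*, so x* is not a strict local extremum.)

degen


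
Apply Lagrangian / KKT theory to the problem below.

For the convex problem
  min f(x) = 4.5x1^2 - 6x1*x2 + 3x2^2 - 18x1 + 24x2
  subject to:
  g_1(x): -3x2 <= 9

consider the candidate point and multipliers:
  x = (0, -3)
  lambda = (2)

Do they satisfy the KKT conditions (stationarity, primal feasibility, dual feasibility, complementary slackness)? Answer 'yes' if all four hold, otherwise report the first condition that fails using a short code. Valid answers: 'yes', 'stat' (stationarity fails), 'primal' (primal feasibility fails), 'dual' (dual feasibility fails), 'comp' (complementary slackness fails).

Gradient of f: grad f(x) = Q x + c = (0, 6)
Constraint values g_i(x) = a_i^T x - b_i:
  g_1((0, -3)) = 0
Stationarity residual: grad f(x) + sum_i lambda_i a_i = (0, 0)
  -> stationarity OK
Primal feasibility (all g_i <= 0): OK
Dual feasibility (all lambda_i >= 0): OK
Complementary slackness (lambda_i * g_i(x) = 0 for all i): OK

Verdict: yes, KKT holds.

yes


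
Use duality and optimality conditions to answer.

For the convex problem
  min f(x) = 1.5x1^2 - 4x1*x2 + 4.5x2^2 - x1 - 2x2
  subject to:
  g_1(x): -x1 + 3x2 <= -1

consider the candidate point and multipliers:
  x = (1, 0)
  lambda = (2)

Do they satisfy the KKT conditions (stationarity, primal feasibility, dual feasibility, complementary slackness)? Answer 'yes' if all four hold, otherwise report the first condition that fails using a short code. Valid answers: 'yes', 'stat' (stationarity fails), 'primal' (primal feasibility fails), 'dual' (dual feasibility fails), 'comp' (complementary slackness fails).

Gradient of f: grad f(x) = Q x + c = (2, -6)
Constraint values g_i(x) = a_i^T x - b_i:
  g_1((1, 0)) = 0
Stationarity residual: grad f(x) + sum_i lambda_i a_i = (0, 0)
  -> stationarity OK
Primal feasibility (all g_i <= 0): OK
Dual feasibility (all lambda_i >= 0): OK
Complementary slackness (lambda_i * g_i(x) = 0 for all i): OK

Verdict: yes, KKT holds.

yes


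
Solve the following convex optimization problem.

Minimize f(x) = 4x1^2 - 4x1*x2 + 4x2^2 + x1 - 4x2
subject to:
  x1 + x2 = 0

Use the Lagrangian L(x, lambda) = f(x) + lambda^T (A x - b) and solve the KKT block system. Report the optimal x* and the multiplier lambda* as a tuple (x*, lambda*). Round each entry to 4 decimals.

Form the Lagrangian:
  L(x, lambda) = (1/2) x^T Q x + c^T x + lambda^T (A x - b)
Stationarity (grad_x L = 0): Q x + c + A^T lambda = 0.
Primal feasibility: A x = b.

This gives the KKT block system:
  [ Q   A^T ] [ x     ]   [-c ]
  [ A    0  ] [ lambda ] = [ b ]

Solving the linear system:
  x*      = (-0.2083, 0.2083)
  lambda* = (1.5)
  f(x*)   = -0.5208

x* = (-0.2083, 0.2083), lambda* = (1.5)


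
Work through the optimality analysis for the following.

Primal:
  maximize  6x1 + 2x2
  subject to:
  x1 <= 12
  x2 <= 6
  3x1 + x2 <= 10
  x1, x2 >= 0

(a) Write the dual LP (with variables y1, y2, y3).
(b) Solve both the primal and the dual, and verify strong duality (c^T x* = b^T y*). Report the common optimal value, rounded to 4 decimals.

The standard primal-dual pair for 'max c^T x s.t. A x <= b, x >= 0' is:
  Dual:  min b^T y  s.t.  A^T y >= c,  y >= 0.

So the dual LP is:
  minimize  12y1 + 6y2 + 10y3
  subject to:
    y1 + 3y3 >= 6
    y2 + y3 >= 2
    y1, y2, y3 >= 0

Solving the primal: x* = (3.3333, 0).
  primal value c^T x* = 20.
Solving the dual: y* = (0, 0, 2).
  dual value b^T y* = 20.
Strong duality: c^T x* = b^T y*. Confirmed.

20
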